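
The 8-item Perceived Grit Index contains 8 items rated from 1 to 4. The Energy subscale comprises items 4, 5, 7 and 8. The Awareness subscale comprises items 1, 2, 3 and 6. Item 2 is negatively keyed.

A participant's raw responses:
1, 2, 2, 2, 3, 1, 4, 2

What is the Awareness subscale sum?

7

Awareness items: 1, 2, 3, 6.
Of these, item 2 is negatively keyed; on a 1–4 scale, reversed = 5 − raw.
  item 1: 1
  item 2: 5 − 2 = 3
  item 3: 2
  item 6: 1
Sum = 1 + 3 + 2 + 1 = 7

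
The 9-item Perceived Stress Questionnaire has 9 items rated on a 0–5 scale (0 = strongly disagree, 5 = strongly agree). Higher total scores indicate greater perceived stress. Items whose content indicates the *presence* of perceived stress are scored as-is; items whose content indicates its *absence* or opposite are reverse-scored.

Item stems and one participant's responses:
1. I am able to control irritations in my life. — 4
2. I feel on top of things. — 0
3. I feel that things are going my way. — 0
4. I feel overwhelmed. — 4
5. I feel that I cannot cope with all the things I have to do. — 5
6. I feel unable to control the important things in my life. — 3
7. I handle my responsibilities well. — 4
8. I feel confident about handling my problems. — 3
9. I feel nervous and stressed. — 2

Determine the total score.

28

Items 1, 2, 3, 7, 8 describe the absence/opposite of perceived stress → reverse-score.
reversed = (0+5) − raw = 5 − raw.
  item 1: 5 − 4 = 1
  item 2: 5 − 0 = 5
  item 3: 5 − 0 = 5
  item 4: 4
  item 5: 5
  item 6: 3
  item 7: 5 − 4 = 1
  item 8: 5 − 3 = 2
  item 9: 2
Total = 1 + 5 + 5 + 4 + 5 + 3 + 1 + 2 + 2 = 28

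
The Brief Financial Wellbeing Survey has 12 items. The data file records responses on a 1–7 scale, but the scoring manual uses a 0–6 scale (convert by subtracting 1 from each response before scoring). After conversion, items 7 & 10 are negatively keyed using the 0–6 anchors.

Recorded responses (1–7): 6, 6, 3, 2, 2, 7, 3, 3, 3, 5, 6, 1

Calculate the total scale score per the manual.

Convert to 0–6: 5, 5, 2, 1, 1, 6, 2, 2, 2, 4, 5, 0
Reverse-coded (reverse-coded value = 6 − response):
  item 7: 6 − 2 = 4
  item 10: 6 − 4 = 2
Scored: 5, 5, 2, 1, 1, 6, 4, 2, 2, 2, 5, 0
Total = 35

35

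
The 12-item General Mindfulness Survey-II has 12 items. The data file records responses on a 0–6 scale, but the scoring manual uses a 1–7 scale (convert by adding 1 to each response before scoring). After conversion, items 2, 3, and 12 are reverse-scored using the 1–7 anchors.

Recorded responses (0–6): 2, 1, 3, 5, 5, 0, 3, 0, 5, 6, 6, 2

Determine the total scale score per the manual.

56

Convert to 1–7: 3, 2, 4, 6, 6, 1, 4, 1, 6, 7, 7, 3
Reverse-coded (reverse-coded value = 8 − response):
  item 2: 8 − 2 = 6
  item 3: 8 − 4 = 4
  item 12: 8 − 3 = 5
Scored: 3, 6, 4, 6, 6, 1, 4, 1, 6, 7, 7, 5
Total = 56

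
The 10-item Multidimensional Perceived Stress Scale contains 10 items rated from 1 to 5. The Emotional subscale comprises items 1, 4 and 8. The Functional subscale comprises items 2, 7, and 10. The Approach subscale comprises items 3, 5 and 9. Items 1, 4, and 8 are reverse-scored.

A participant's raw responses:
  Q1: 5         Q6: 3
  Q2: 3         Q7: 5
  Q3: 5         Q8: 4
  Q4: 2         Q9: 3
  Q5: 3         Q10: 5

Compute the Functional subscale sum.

13

Functional items: 2, 7, 10.
  item 2: 3
  item 7: 5
  item 10: 5
Sum = 3 + 5 + 5 = 13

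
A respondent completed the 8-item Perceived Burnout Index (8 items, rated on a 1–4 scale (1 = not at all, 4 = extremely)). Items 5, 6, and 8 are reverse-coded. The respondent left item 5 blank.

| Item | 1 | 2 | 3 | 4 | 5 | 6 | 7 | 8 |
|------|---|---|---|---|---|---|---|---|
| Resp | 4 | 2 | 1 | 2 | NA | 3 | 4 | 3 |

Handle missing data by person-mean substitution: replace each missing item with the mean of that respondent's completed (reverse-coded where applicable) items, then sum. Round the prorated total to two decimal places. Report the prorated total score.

Reverse-coded (reversed = (1+4) − raw = 5 − raw):
  item 6: 5 − 3 = 2
  item 8: 5 − 3 = 2
Completed scored items (7 of 8): 4, 2, 1, 2, 2, 4, 2; sum = 17.
Person mean = 17 / 7 ≈ 2.4286
Prorated total = (17 / 7) × 8 = 19.43 (to 2 dp)

19.43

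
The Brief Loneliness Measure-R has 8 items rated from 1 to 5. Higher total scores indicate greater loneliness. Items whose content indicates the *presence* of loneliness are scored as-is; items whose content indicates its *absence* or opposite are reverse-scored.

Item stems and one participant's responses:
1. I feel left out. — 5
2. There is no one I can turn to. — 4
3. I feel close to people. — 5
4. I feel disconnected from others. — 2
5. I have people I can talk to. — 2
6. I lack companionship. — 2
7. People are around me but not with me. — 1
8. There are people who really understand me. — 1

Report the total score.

24

Items 3, 5, 8 describe the absence/opposite of loneliness → reverse-score.
reversed = (1+5) − raw = 6 − raw.
  item 1: 5
  item 2: 4
  item 3: 6 − 5 = 1
  item 4: 2
  item 5: 6 − 2 = 4
  item 6: 2
  item 7: 1
  item 8: 6 − 1 = 5
Total = 5 + 4 + 1 + 2 + 4 + 2 + 1 + 5 = 24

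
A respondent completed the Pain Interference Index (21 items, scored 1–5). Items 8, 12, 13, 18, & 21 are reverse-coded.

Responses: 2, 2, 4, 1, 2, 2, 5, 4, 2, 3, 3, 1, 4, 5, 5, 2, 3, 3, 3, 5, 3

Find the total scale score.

64

Raw sum = 64. Reverse-coded items: 8, 12, 13, 18, 21; their raw sum = 15.
Each reversal replaces raw with 6 − raw, changing the total by 6 − 2·raw per item.
Total = 64 + 5·6 − 2·15 = 64 + 30 − 30 = 64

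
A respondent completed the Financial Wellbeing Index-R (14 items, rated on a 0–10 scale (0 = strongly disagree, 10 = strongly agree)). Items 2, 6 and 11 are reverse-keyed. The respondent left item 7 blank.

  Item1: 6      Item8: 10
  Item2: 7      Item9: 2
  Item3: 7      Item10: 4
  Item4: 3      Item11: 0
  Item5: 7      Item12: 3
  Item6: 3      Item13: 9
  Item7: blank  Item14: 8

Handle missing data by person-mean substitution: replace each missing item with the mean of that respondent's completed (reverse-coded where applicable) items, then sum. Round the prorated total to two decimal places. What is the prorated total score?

Reverse-coded (on a 0–10 scale, reversed = 10 − raw):
  item 2: 10 − 7 = 3
  item 6: 10 − 3 = 7
  item 11: 10 − 0 = 10
Completed scored items (13 of 14): 6, 3, 7, 3, 7, 7, 10, 2, 4, 10, 3, 9, 8; sum = 79.
Person mean = 79 / 13 ≈ 6.0769
Prorated total = (79 / 13) × 14 = 85.08 (to 2 dp)

85.08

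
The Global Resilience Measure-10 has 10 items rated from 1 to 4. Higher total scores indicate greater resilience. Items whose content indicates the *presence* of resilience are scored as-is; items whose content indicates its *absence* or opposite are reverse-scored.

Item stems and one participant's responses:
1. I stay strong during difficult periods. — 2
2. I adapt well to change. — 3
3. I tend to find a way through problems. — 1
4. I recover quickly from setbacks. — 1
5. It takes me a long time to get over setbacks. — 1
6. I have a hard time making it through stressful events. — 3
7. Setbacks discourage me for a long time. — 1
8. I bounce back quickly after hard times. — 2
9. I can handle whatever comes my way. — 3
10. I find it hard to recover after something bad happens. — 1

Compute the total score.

Items 5, 6, 7, 10 describe the absence/opposite of resilience → reverse-score.
reversed = (1+4) − raw = 5 − raw.
  item 1: 2
  item 2: 3
  item 3: 1
  item 4: 1
  item 5: 5 − 1 = 4
  item 6: 5 − 3 = 2
  item 7: 5 − 1 = 4
  item 8: 2
  item 9: 3
  item 10: 5 − 1 = 4
Total = 2 + 3 + 1 + 1 + 4 + 2 + 4 + 2 + 3 + 4 = 26

26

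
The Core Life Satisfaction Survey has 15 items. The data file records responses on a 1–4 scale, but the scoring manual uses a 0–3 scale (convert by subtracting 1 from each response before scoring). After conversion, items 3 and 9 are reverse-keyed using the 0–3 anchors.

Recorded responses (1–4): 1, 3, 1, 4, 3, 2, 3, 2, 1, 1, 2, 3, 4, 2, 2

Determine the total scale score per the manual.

Convert to 0–3: 0, 2, 0, 3, 2, 1, 2, 1, 0, 0, 1, 2, 3, 1, 1
Reverse-coded (reverse-coded value = 3 − response):
  item 3: 3 − 0 = 3
  item 9: 3 − 0 = 3
Scored: 0, 2, 3, 3, 2, 1, 2, 1, 3, 0, 1, 2, 3, 1, 1
Total = 25

25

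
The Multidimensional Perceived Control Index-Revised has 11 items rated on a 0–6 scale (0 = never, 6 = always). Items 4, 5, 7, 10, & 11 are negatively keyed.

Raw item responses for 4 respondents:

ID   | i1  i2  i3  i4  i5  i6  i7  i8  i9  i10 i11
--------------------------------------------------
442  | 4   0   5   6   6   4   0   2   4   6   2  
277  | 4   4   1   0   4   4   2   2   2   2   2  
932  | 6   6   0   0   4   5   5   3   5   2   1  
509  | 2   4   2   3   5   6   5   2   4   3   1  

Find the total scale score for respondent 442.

Respondent 442 raw: 4, 0, 5, 6, 6, 4, 0, 2, 4, 6, 2.
Reverse-coded (reverse-coded value = 6 − response):
  item 1: 4
  item 2: 0
  item 3: 5
  item 4: 6 − 6 = 0
  item 5: 6 − 6 = 0
  item 6: 4
  item 7: 6 − 0 = 6
  item 8: 2
  item 9: 4
  item 10: 6 − 6 = 0
  item 11: 6 − 2 = 4
Sum = 4 + 0 + 5 + 0 + 0 + 4 + 6 + 2 + 4 + 0 + 4 = 29

29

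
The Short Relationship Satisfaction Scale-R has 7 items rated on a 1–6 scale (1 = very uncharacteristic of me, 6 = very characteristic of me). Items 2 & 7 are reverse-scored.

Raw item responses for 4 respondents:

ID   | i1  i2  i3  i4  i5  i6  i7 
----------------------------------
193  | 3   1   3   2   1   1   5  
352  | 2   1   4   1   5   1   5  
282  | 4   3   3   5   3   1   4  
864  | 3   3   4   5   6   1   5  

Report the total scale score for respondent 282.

Respondent 282 raw: 4, 3, 3, 5, 3, 1, 4.
Reverse-coded (reverse-coded value = 7 − response):
  item 1: 4
  item 2: 7 − 3 = 4
  item 3: 3
  item 4: 5
  item 5: 3
  item 6: 1
  item 7: 7 − 4 = 3
Sum = 4 + 4 + 3 + 5 + 3 + 1 + 3 = 23

23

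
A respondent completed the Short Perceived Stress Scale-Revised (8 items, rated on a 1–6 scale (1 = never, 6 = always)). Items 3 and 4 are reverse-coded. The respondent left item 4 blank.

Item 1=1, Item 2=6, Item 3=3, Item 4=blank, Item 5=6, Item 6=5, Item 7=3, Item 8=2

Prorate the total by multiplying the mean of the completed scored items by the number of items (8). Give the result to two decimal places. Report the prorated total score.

30.86

Reverse-coded (on a 1–6 scale, reversed = 7 − raw):
  item 3: 7 − 3 = 4
Completed scored items (7 of 8): 1, 6, 4, 6, 5, 3, 2; sum = 27.
Person mean = 27 / 7 ≈ 3.8571
Prorated total = (27 / 7) × 8 = 30.86 (to 2 dp)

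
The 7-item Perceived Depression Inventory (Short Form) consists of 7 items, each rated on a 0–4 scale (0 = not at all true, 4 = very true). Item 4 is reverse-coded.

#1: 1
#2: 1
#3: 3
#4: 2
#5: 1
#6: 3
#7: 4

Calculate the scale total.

15

Raw sum = 15. Reverse-coded items: 4; their raw sum = 2.
Each reversal replaces raw with 4 − raw, changing the total by 4 − 2·raw per item.
Total = 15 + 1·4 − 2·2 = 15 + 4 − 4 = 15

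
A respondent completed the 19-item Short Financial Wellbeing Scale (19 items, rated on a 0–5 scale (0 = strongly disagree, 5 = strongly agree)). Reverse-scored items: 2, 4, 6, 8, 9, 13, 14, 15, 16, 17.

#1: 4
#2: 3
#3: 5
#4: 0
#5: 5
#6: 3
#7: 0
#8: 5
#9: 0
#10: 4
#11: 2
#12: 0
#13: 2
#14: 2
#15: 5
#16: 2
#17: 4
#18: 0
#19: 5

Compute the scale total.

Apply reverse scoring (on a 0–5 scale, reversed = 5 − raw):
  item 2: 5 − 3 = 2
  item 4: 5 − 0 = 5
  item 6: 5 − 3 = 2
  item 8: 5 − 5 = 0
  item 9: 5 − 0 = 5
  item 13: 5 − 2 = 3
  item 14: 5 − 2 = 3
  item 15: 5 − 5 = 0
  item 16: 5 − 2 = 3
  item 17: 5 − 4 = 1
Scored responses: 4, 2, 5, 5, 5, 2, 0, 0, 5, 4, 2, 0, 3, 3, 0, 3, 1, 0, 5
Total = 4 + 2 + 5 + 5 + 5 + 2 + 0 + 0 + 5 + 4 + 2 + 0 + 3 + 3 + 0 + 3 + 1 + 0 + 5 = 49

49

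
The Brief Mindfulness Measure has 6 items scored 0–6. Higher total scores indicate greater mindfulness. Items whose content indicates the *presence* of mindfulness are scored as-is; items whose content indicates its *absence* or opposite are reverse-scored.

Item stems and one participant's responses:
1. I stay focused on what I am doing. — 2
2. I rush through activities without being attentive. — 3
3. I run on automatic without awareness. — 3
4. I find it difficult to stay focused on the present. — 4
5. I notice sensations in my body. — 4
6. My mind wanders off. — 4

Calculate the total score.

16

Items 2, 3, 4, 6 describe the absence/opposite of mindfulness → reverse-score.
on a 0–6 scale, reversed = 6 − raw.
  item 1: 2
  item 2: 6 − 3 = 3
  item 3: 6 − 3 = 3
  item 4: 6 − 4 = 2
  item 5: 4
  item 6: 6 − 4 = 2
Total = 2 + 3 + 3 + 2 + 4 + 2 = 16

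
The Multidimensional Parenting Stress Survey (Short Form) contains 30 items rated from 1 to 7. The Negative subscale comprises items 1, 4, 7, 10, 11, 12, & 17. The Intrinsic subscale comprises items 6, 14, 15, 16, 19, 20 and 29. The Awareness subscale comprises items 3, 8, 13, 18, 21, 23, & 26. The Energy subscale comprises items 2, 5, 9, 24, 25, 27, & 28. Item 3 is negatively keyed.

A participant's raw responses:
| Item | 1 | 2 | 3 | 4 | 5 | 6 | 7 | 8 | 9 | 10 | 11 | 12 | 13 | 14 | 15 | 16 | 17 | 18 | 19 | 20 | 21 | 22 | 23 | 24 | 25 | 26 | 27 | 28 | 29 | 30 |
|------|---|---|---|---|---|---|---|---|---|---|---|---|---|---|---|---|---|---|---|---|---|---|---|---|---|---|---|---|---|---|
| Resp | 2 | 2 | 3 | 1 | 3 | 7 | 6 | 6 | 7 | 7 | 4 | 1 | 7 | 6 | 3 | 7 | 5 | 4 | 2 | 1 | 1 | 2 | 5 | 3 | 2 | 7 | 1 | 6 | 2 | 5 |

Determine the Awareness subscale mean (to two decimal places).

5.00

Awareness items: 3, 8, 13, 18, 21, 23, 26.
Of these, item 3 is negatively keyed; reverse-coded value = 8 − response.
  item 3: 8 − 3 = 5
  item 8: 6
  item 13: 7
  item 18: 4
  item 21: 1
  item 23: 5
  item 26: 7
Sum = 5 + 6 + 7 + 4 + 1 + 5 + 7 = 35
Mean = 35 / 7 = 5.00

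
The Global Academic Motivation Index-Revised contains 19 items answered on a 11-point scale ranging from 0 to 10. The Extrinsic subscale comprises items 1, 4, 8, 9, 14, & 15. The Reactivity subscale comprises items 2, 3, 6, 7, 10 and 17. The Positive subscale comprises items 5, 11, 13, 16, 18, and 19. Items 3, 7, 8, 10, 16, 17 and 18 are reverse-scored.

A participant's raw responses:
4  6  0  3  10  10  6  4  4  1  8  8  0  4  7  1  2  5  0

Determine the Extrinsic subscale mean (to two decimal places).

Extrinsic items: 1, 4, 8, 9, 14, 15.
Of these, item 8 is reverse-scored; reversed = (0+10) − raw = 10 − raw.
  item 1: 4
  item 4: 3
  item 8: 10 − 4 = 6
  item 9: 4
  item 14: 4
  item 15: 7
Sum = 4 + 3 + 6 + 4 + 4 + 7 = 28
Mean = 28 / 6 = 4.67

4.67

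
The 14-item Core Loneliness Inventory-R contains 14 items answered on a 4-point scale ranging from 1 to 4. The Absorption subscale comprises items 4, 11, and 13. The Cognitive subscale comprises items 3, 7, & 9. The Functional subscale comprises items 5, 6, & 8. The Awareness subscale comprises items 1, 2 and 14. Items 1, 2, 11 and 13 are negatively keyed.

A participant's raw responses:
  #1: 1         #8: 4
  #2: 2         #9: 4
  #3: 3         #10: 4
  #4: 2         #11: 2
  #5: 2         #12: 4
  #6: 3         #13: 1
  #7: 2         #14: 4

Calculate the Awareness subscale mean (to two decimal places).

3.67

Awareness items: 1, 2, 14.
Of these, items 1 and 2 are negatively keyed; reversed = (1+4) − raw = 5 − raw.
  item 1: 5 − 1 = 4
  item 2: 5 − 2 = 3
  item 14: 4
Sum = 4 + 3 + 4 = 11
Mean = 11 / 3 = 3.67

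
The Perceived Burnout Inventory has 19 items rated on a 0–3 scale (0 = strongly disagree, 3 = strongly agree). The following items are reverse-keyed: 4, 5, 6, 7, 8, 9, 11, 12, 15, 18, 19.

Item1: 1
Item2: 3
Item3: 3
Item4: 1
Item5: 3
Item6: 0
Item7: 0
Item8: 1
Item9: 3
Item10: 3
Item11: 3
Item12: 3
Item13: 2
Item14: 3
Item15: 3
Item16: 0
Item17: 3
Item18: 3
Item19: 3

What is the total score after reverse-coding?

28

Reverse-coded items (reversed = (0+3) − raw = 3 − raw):
  item 4: 3 − 1 = 2
  item 5: 3 − 3 = 0
  item 6: 3 − 0 = 3
  item 7: 3 − 0 = 3
  item 8: 3 − 1 = 2
  item 9: 3 − 3 = 0
  item 11: 3 − 3 = 0
  item 12: 3 − 3 = 0
  item 15: 3 − 3 = 0
  item 18: 3 − 3 = 0
  item 19: 3 − 3 = 0
Scored items: 1, 3, 3, 2, 0, 3, 3, 2, 0, 3, 0, 0, 2, 3, 0, 0, 3, 0, 0
Total = 1 + 3 + 3 + 2 + 0 + 3 + 3 + 2 + 0 + 3 + 0 + 0 + 2 + 3 + 0 + 0 + 3 + 0 + 0 = 28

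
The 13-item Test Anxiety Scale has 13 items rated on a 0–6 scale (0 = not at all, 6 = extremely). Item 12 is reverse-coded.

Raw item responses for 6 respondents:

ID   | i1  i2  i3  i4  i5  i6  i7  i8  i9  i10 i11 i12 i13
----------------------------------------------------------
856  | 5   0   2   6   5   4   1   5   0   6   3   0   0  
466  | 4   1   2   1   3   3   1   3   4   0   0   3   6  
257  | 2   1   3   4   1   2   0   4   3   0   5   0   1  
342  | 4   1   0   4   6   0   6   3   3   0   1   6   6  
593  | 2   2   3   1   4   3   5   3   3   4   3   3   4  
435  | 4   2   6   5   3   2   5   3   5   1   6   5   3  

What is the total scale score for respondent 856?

Respondent 856 raw: 5, 0, 2, 6, 5, 4, 1, 5, 0, 6, 3, 0, 0.
Reverse-coded (reversed = (0+6) − raw = 6 − raw):
  item 1: 5
  item 2: 0
  item 3: 2
  item 4: 6
  item 5: 5
  item 6: 4
  item 7: 1
  item 8: 5
  item 9: 0
  item 10: 6
  item 11: 3
  item 12: 6 − 0 = 6
  item 13: 0
Sum = 5 + 0 + 2 + 6 + 5 + 4 + 1 + 5 + 0 + 6 + 3 + 6 + 0 = 43

43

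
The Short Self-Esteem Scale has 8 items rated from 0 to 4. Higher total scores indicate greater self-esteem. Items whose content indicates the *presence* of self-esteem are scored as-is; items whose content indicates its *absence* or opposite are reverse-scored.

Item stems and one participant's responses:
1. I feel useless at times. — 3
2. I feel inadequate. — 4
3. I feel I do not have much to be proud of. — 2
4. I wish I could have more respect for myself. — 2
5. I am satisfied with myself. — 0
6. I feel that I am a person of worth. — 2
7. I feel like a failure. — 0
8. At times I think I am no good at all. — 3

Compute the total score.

12

Items 1, 2, 3, 4, 7, 8 describe the absence/opposite of self-esteem → reverse-score.
reversed = (0+4) − raw = 4 − raw.
  item 1: 4 − 3 = 1
  item 2: 4 − 4 = 0
  item 3: 4 − 2 = 2
  item 4: 4 − 2 = 2
  item 5: 0
  item 6: 2
  item 7: 4 − 0 = 4
  item 8: 4 − 3 = 1
Total = 1 + 0 + 2 + 2 + 0 + 2 + 4 + 1 = 12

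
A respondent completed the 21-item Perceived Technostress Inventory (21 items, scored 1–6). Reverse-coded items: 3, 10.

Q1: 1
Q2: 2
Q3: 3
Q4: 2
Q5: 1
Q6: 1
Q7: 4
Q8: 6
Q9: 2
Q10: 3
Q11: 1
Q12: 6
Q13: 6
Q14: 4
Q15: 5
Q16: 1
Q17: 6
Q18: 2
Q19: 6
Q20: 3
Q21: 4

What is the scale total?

Raw sum = 69. Reverse-coded items: 3, 10; their raw sum = 6.
Each reversal replaces raw with 7 − raw, changing the total by 7 − 2·raw per item.
Total = 69 + 2·7 − 2·6 = 69 + 14 − 12 = 71

71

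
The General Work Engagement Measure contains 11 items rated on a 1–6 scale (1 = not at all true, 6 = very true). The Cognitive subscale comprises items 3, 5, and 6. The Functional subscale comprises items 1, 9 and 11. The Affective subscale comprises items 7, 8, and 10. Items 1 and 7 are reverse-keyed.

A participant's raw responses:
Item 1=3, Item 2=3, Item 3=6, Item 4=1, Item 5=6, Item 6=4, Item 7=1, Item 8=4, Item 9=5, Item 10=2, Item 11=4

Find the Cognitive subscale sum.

Cognitive items: 3, 5, 6.
  item 3: 6
  item 5: 6
  item 6: 4
Sum = 6 + 6 + 4 = 16

16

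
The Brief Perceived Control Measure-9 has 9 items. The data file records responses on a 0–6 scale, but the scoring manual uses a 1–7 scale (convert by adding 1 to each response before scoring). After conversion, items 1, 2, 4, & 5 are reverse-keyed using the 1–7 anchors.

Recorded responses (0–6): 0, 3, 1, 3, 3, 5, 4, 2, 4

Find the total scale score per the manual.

40

Convert to 1–7: 1, 4, 2, 4, 4, 6, 5, 3, 5
Reverse-coded (reversed = (1+7) − raw = 8 − raw):
  item 1: 8 − 1 = 7
  item 2: 8 − 4 = 4
  item 4: 8 − 4 = 4
  item 5: 8 − 4 = 4
Scored: 7, 4, 2, 4, 4, 6, 5, 3, 5
Total = 40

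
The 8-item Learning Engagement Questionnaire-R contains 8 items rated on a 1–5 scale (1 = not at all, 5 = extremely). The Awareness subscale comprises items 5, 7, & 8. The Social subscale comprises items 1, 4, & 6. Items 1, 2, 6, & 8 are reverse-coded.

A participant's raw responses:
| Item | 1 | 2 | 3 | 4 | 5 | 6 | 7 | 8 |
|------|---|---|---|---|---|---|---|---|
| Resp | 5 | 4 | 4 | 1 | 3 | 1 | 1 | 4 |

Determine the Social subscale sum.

7

Social items: 1, 4, 6.
Of these, items 1 & 6 are reverse-coded; reverse-coded value = 6 − response.
  item 1: 6 − 5 = 1
  item 4: 1
  item 6: 6 − 1 = 5
Sum = 1 + 1 + 5 = 7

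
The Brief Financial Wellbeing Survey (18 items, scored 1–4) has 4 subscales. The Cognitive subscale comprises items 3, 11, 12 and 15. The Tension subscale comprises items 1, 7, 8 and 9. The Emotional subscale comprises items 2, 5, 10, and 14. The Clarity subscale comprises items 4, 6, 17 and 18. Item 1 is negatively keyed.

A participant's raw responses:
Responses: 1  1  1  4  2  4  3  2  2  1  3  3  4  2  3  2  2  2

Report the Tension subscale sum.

11

Tension items: 1, 7, 8, 9.
Of these, item 1 is negatively keyed; reverse-coded value = 5 − response.
  item 1: 5 − 1 = 4
  item 7: 3
  item 8: 2
  item 9: 2
Sum = 4 + 3 + 2 + 2 = 11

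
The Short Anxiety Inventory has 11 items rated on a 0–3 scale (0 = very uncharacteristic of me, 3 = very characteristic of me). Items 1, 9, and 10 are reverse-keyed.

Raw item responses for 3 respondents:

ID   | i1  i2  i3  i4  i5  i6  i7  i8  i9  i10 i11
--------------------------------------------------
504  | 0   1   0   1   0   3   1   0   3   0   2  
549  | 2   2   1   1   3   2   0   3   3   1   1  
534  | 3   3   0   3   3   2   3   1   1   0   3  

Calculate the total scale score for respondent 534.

23

Respondent 534 raw: 3, 3, 0, 3, 3, 2, 3, 1, 1, 0, 3.
Reverse-coded (reversed = (0+3) − raw = 3 − raw):
  item 1: 3 − 3 = 0
  item 2: 3
  item 3: 0
  item 4: 3
  item 5: 3
  item 6: 2
  item 7: 3
  item 8: 1
  item 9: 3 − 1 = 2
  item 10: 3 − 0 = 3
  item 11: 3
Sum = 0 + 3 + 0 + 3 + 3 + 2 + 3 + 1 + 2 + 3 + 3 = 23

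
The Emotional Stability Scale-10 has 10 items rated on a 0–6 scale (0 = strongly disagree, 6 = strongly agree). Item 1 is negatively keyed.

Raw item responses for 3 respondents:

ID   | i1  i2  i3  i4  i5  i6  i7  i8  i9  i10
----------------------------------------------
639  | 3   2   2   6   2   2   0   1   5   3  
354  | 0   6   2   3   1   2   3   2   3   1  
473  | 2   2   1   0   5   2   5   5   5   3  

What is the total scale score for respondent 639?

Respondent 639 raw: 3, 2, 2, 6, 2, 2, 0, 1, 5, 3.
Reverse-coded (reverse-coded value = 6 − response):
  item 1: 6 − 3 = 3
  item 2: 2
  item 3: 2
  item 4: 6
  item 5: 2
  item 6: 2
  item 7: 0
  item 8: 1
  item 9: 5
  item 10: 3
Sum = 3 + 2 + 2 + 6 + 2 + 2 + 0 + 1 + 5 + 3 = 26

26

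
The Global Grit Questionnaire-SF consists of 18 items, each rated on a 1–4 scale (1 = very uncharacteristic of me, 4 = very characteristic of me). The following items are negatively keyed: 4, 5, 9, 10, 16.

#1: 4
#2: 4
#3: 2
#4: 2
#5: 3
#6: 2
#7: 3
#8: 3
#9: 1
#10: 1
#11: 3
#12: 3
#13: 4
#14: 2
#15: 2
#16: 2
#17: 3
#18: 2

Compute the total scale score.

Apply reverse scoring (reverse-coded value = 5 − response):
  item 4: 5 − 2 = 3
  item 5: 5 − 3 = 2
  item 9: 5 − 1 = 4
  item 10: 5 − 1 = 4
  item 16: 5 − 2 = 3
After reverse-coding: 4, 4, 2, 3, 2, 2, 3, 3, 4, 4, 3, 3, 4, 2, 2, 3, 3, 2
Total = 4 + 4 + 2 + 3 + 2 + 2 + 3 + 3 + 4 + 4 + 3 + 3 + 4 + 2 + 2 + 3 + 3 + 2 = 53

53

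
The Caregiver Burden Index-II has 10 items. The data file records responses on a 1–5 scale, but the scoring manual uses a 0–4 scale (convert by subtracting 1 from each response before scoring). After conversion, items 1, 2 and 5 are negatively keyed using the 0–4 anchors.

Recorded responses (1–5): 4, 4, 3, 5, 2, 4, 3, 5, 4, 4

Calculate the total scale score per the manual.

26

Convert to 0–4: 3, 3, 2, 4, 1, 3, 2, 4, 3, 3
Reverse-coded (on a 0–4 scale, reversed = 4 − raw):
  item 1: 4 − 3 = 1
  item 2: 4 − 3 = 1
  item 5: 4 − 1 = 3
Scored: 1, 1, 2, 4, 3, 3, 2, 4, 3, 3
Total = 26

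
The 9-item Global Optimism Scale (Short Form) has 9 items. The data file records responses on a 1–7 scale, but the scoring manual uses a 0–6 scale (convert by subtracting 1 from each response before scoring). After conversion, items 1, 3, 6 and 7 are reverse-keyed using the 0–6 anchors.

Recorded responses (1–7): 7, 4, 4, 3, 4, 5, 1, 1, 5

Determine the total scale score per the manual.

23

Convert to 0–6: 6, 3, 3, 2, 3, 4, 0, 0, 4
Reverse-coded (reverse-coded value = 6 − response):
  item 1: 6 − 6 = 0
  item 3: 6 − 3 = 3
  item 6: 6 − 4 = 2
  item 7: 6 − 0 = 6
Scored: 0, 3, 3, 2, 3, 2, 6, 0, 4
Total = 23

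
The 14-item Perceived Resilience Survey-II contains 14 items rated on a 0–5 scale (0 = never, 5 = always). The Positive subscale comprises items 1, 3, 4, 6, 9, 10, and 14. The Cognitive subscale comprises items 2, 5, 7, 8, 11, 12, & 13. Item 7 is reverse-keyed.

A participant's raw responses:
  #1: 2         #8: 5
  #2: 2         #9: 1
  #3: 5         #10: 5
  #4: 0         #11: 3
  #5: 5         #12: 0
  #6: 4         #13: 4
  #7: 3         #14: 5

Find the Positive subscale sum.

22

Positive items: 1, 3, 4, 6, 9, 10, 14.
  item 1: 2
  item 3: 5
  item 4: 0
  item 6: 4
  item 9: 1
  item 10: 5
  item 14: 5
Sum = 2 + 5 + 0 + 4 + 1 + 5 + 5 = 22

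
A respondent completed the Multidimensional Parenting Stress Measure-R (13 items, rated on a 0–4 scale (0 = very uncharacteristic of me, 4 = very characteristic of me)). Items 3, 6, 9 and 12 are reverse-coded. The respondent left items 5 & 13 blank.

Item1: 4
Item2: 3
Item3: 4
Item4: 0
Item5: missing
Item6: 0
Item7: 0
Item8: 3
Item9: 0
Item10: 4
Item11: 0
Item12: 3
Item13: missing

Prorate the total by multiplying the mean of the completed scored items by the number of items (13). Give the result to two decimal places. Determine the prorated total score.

Reverse-coded (reversed = (0+4) − raw = 4 − raw):
  item 3: 4 − 4 = 0
  item 6: 4 − 0 = 4
  item 9: 4 − 0 = 4
  item 12: 4 − 3 = 1
Completed scored items (11 of 13): 4, 3, 0, 0, 4, 0, 3, 4, 4, 0, 1; sum = 23.
Person mean = 23 / 11 ≈ 2.0909
Prorated total = (23 / 11) × 13 = 27.18 (to 2 dp)

27.18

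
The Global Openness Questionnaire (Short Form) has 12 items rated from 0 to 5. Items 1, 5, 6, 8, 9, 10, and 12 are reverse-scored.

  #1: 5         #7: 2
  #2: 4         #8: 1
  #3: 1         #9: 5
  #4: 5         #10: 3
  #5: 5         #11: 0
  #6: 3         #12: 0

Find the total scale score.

Reverse-scored items use 5 − raw:
  item 1: 5 − 5 = 0
  item 5: 5 − 5 = 0
  item 6: 5 − 3 = 2
  item 8: 5 − 1 = 4
  item 9: 5 − 5 = 0
  item 10: 5 − 3 = 2
  item 12: 5 − 0 = 5
After reverse-coding: 0, 4, 1, 5, 0, 2, 2, 4, 0, 2, 0, 5
Total = 0 + 4 + 1 + 5 + 0 + 2 + 2 + 4 + 0 + 2 + 0 + 5 = 25

25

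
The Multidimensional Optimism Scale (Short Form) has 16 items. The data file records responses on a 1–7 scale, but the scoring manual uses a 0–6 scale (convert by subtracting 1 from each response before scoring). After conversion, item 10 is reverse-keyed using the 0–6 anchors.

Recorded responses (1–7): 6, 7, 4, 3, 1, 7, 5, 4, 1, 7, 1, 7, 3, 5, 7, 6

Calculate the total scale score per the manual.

52

Convert to 0–6: 5, 6, 3, 2, 0, 6, 4, 3, 0, 6, 0, 6, 2, 4, 6, 5
Reverse-coded (reverse-coded value = 6 − response):
  item 10: 6 − 6 = 0
Scored: 5, 6, 3, 2, 0, 6, 4, 3, 0, 0, 0, 6, 2, 4, 6, 5
Total = 52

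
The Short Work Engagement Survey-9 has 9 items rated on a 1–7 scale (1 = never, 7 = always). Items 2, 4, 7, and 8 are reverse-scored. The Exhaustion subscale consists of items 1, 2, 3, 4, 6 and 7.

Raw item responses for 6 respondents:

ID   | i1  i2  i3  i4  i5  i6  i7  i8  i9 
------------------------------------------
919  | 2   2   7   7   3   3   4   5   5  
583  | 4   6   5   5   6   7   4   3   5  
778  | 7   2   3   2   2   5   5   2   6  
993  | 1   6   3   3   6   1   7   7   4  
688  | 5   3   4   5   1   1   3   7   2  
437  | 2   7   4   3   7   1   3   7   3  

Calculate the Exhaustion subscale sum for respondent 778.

30

Respondent 778 raw: 7, 2, 3, 2, 2, 5, 5, 2, 6.
Exhaustion items: 1, 2, 3, 4, 6, 7.
Reverse-coded (reverse-coded value = 8 − response):
  item 1: 7
  item 2: 8 − 2 = 6
  item 3: 3
  item 4: 8 − 2 = 6
  item 6: 5
  item 7: 8 − 5 = 3
Sum = 7 + 6 + 3 + 6 + 5 + 3 = 30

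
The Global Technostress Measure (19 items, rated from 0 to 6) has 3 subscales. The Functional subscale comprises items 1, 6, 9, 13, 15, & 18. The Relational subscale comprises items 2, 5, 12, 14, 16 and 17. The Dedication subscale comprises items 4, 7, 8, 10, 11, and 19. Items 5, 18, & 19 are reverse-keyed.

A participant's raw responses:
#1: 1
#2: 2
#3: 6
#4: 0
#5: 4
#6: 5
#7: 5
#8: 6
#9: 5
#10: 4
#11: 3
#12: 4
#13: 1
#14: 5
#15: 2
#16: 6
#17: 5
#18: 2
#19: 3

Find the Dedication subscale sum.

21

Dedication items: 4, 7, 8, 10, 11, 19.
Of these, item 19 is reverse-keyed; reversed = (0+6) − raw = 6 − raw.
  item 4: 0
  item 7: 5
  item 8: 6
  item 10: 4
  item 11: 3
  item 19: 6 − 3 = 3
Sum = 0 + 5 + 6 + 4 + 3 + 3 = 21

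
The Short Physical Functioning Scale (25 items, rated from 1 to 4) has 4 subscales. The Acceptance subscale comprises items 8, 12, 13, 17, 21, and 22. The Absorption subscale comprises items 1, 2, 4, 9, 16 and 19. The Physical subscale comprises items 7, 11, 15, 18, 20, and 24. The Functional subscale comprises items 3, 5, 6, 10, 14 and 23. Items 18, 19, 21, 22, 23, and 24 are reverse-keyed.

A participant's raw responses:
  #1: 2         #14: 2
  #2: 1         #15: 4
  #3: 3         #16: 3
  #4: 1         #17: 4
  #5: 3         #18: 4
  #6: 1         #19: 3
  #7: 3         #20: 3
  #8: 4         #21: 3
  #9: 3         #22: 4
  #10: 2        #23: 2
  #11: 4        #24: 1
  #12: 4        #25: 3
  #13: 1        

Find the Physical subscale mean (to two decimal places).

Physical items: 7, 11, 15, 18, 20, 24.
Of these, items 18 & 24 are reverse-keyed; reverse-coded value = 5 − response.
  item 7: 3
  item 11: 4
  item 15: 4
  item 18: 5 − 4 = 1
  item 20: 3
  item 24: 5 − 1 = 4
Sum = 3 + 4 + 4 + 1 + 3 + 4 = 19
Mean = 19 / 6 = 3.17

3.17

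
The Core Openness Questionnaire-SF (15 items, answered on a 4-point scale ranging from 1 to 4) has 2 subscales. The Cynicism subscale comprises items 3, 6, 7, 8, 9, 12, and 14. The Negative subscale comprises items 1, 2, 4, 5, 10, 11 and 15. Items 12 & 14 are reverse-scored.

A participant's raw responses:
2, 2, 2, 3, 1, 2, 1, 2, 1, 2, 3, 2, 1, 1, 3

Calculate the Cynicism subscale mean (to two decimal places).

2.14

Cynicism items: 3, 6, 7, 8, 9, 12, 14.
Of these, items 12 & 14 are reverse-scored; reversed = (1+4) − raw = 5 − raw.
  item 3: 2
  item 6: 2
  item 7: 1
  item 8: 2
  item 9: 1
  item 12: 5 − 2 = 3
  item 14: 5 − 1 = 4
Sum = 2 + 2 + 1 + 2 + 1 + 3 + 4 = 15
Mean = 15 / 7 = 2.14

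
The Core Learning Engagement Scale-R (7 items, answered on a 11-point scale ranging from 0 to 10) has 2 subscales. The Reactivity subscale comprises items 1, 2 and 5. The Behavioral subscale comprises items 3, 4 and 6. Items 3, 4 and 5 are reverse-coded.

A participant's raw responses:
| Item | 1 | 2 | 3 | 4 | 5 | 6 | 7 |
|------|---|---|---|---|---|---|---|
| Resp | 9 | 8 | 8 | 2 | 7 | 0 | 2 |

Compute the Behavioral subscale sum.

Behavioral items: 3, 4, 6.
Of these, items 3 & 4 are reverse-coded; reversed = (0+10) − raw = 10 − raw.
  item 3: 10 − 8 = 2
  item 4: 10 − 2 = 8
  item 6: 0
Sum = 2 + 8 + 0 = 10

10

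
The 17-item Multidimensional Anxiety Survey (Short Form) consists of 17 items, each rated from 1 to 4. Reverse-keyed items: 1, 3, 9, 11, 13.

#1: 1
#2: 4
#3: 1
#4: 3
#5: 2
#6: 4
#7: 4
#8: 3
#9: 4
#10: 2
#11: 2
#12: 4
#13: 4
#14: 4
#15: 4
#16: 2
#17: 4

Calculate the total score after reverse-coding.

53

Reversing items 1, 3, 9, 11 and 13 with 5 − raw:
Total = (5−1) + 4 + (5−1) + 3 + 2 + 4 + 4 + 3 + (5−4) + 2 + (5−2) + 4 + (5−4) + 4 + 4 + 2 + 4
      = 4 + 4 + 4 + 3 + 2 + 4 + 4 + 3 + 1 + 2 + 3 + 4 + 1 + 4 + 4 + 2 + 4 = 53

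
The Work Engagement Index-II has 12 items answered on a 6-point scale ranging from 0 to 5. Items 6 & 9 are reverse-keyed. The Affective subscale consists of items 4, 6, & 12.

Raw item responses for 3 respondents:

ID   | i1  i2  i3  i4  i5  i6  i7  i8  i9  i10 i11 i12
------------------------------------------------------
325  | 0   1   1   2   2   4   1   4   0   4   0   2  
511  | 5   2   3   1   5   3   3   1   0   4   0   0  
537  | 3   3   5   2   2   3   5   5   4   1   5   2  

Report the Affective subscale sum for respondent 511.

Respondent 511 raw: 5, 2, 3, 1, 5, 3, 3, 1, 0, 4, 0, 0.
Affective items: 4, 6, 12.
Reverse-coded (on a 0–5 scale, reversed = 5 − raw):
  item 4: 1
  item 6: 5 − 3 = 2
  item 12: 0
Sum = 1 + 2 + 0 = 3

3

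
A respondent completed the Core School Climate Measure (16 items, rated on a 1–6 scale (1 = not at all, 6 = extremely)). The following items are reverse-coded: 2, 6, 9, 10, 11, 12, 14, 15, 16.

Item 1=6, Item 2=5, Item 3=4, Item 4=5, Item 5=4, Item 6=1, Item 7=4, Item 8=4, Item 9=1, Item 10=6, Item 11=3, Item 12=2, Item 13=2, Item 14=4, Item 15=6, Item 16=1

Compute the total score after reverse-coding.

Reverse-coded items use 7 − raw:
  item 2: 7 − 5 = 2
  item 6: 7 − 1 = 6
  item 9: 7 − 1 = 6
  item 10: 7 − 6 = 1
  item 11: 7 − 3 = 4
  item 12: 7 − 2 = 5
  item 14: 7 − 4 = 3
  item 15: 7 − 6 = 1
  item 16: 7 − 1 = 6
Scored responses: 6, 2, 4, 5, 4, 6, 4, 4, 6, 1, 4, 5, 2, 3, 1, 6
Total = 6 + 2 + 4 + 5 + 4 + 6 + 4 + 4 + 6 + 1 + 4 + 5 + 2 + 3 + 1 + 6 = 63

63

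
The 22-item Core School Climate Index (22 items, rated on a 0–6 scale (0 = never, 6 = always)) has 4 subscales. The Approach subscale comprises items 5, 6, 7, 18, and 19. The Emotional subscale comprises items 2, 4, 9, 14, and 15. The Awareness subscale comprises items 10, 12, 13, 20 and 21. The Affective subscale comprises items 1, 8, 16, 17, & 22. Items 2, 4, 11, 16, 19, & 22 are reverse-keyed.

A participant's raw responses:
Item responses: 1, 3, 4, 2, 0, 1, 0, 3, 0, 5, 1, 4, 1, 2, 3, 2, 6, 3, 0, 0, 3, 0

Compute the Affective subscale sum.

20

Affective items: 1, 8, 16, 17, 22.
Of these, items 16 and 22 are reverse-keyed; on a 0–6 scale, reversed = 6 − raw.
  item 1: 1
  item 8: 3
  item 16: 6 − 2 = 4
  item 17: 6
  item 22: 6 − 0 = 6
Sum = 1 + 3 + 4 + 6 + 6 = 20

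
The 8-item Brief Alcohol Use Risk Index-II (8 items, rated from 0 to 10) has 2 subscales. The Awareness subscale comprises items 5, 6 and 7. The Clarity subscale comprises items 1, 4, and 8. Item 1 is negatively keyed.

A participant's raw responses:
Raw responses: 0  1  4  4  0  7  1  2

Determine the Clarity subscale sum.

16

Clarity items: 1, 4, 8.
Of these, item 1 is negatively keyed; reverse-coded value = 10 − response.
  item 1: 10 − 0 = 10
  item 4: 4
  item 8: 2
Sum = 10 + 4 + 2 = 16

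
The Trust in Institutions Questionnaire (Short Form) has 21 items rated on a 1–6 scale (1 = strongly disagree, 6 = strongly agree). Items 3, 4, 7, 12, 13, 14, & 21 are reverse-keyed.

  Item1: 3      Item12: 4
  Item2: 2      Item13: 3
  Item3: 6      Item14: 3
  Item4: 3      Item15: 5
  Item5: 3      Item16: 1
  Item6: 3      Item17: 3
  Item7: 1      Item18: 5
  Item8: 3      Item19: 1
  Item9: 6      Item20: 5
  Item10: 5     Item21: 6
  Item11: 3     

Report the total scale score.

71

Reversing items 3, 4, 7, 12, 13, 14, and 21 with 7 − raw:
Total = 3 + 2 + (7−6) + (7−3) + 3 + 3 + (7−1) + 3 + 6 + 5 + 3 + (7−4) + (7−3) + (7−3) + 5 + 1 + 3 + 5 + 1 + 5 + (7−6)
      = 3 + 2 + 1 + 4 + 3 + 3 + 6 + 3 + 6 + 5 + 3 + 3 + 4 + 4 + 5 + 1 + 3 + 5 + 1 + 5 + 1 = 71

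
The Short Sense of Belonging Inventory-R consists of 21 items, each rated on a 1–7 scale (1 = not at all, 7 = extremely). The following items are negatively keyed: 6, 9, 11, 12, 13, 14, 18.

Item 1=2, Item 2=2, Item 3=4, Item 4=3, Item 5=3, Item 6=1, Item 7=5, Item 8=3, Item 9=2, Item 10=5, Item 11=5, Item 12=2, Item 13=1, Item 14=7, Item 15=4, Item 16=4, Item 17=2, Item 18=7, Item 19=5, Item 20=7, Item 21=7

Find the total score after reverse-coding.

87

Apply reverse scoring (reversed = (1+7) − raw = 8 − raw):
  item 6: 8 − 1 = 7
  item 9: 8 − 2 = 6
  item 11: 8 − 5 = 3
  item 12: 8 − 2 = 6
  item 13: 8 − 1 = 7
  item 14: 8 − 7 = 1
  item 18: 8 − 7 = 1
Scored items: 2, 2, 4, 3, 3, 7, 5, 3, 6, 5, 3, 6, 7, 1, 4, 4, 2, 1, 5, 7, 7
Total = 2 + 2 + 4 + 3 + 3 + 7 + 5 + 3 + 6 + 5 + 3 + 6 + 7 + 1 + 4 + 4 + 2 + 1 + 5 + 7 + 7 = 87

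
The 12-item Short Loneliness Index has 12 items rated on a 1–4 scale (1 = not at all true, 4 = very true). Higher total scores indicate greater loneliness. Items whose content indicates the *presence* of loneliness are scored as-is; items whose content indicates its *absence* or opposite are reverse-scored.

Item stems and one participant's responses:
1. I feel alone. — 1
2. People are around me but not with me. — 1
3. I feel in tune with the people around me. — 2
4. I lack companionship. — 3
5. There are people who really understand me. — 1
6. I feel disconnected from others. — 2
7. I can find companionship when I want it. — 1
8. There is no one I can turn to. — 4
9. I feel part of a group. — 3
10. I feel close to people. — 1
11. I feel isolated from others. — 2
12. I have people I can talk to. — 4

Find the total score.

Items 3, 5, 7, 9, 10, 12 describe the absence/opposite of loneliness → reverse-score.
on a 1–4 scale, reversed = 5 − raw.
  item 1: 1
  item 2: 1
  item 3: 5 − 2 = 3
  item 4: 3
  item 5: 5 − 1 = 4
  item 6: 2
  item 7: 5 − 1 = 4
  item 8: 4
  item 9: 5 − 3 = 2
  item 10: 5 − 1 = 4
  item 11: 2
  item 12: 5 − 4 = 1
Total = 1 + 1 + 3 + 3 + 4 + 2 + 4 + 4 + 2 + 4 + 2 + 1 = 31

31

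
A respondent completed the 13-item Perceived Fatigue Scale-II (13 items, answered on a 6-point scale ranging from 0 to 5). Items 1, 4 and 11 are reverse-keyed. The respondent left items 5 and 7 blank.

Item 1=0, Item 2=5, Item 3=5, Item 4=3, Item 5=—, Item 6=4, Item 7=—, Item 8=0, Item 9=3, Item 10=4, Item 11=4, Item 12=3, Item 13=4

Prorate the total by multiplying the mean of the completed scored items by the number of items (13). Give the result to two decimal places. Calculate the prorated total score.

42.55

Reverse-coded (on a 0–5 scale, reversed = 5 − raw):
  item 1: 5 − 0 = 5
  item 4: 5 − 3 = 2
  item 11: 5 − 4 = 1
Completed scored items (11 of 13): 5, 5, 5, 2, 4, 0, 3, 4, 1, 3, 4; sum = 36.
Person mean = 36 / 11 ≈ 3.2727
Prorated total = (36 / 11) × 13 = 42.55 (to 2 dp)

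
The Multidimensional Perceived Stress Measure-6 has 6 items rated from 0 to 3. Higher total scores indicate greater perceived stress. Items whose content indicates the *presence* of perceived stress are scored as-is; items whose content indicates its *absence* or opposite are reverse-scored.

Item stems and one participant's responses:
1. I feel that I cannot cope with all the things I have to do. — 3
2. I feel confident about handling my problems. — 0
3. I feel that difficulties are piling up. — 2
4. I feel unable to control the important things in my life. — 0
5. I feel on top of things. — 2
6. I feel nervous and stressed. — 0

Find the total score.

Items 2, 5 describe the absence/opposite of perceived stress → reverse-score.
reverse-coded value = 3 − response.
  item 1: 3
  item 2: 3 − 0 = 3
  item 3: 2
  item 4: 0
  item 5: 3 − 2 = 1
  item 6: 0
Total = 3 + 3 + 2 + 0 + 1 + 0 = 9

9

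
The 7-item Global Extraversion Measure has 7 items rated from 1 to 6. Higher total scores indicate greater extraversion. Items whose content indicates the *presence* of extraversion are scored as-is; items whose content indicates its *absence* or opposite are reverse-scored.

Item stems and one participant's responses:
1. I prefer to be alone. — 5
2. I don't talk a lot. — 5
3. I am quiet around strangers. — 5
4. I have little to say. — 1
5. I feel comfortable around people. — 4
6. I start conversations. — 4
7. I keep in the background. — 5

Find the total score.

22

Items 1, 2, 3, 4, 7 describe the absence/opposite of extraversion → reverse-score.
reversed = (1+6) − raw = 7 − raw.
  item 1: 7 − 5 = 2
  item 2: 7 − 5 = 2
  item 3: 7 − 5 = 2
  item 4: 7 − 1 = 6
  item 5: 4
  item 6: 4
  item 7: 7 − 5 = 2
Total = 2 + 2 + 2 + 6 + 4 + 4 + 2 = 22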